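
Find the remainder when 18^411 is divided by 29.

14

By repeated squaring mod 29: 18^1≡18, 18^2≡5, 18^4≡25, 18^8≡16, 18^16≡24, 18^32≡25, 18^64≡16, 18^128≡24, 18^256≡25.
411 = 1 + 2 + 8 + 16 + 128 + 256, so 18^411 ≡ 18·5·16·24·24·25 ≡ 14 (mod 29).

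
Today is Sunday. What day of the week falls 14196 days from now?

Sunday

14196 = 2028·7 + 0, so 14196 mod 7 = 0.
Sunday + 0 days → Sunday.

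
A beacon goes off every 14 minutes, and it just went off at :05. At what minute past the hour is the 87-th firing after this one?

87·14 = 1218.
1218 = 20·60 + 18, so 1218 mod 60 = 18.
(5 + 18) mod 60 = 23.

23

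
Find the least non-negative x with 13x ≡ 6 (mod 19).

13⁻¹ ≡ 3 (mod 19) because 13·3 = 39 = 2·19 + 1.
So x ≡ 3·6 = 18 ≡ 18 (mod 19).

18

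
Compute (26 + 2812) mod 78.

30

2812 mod 78 = 4 (since 36·78 = 2808).
(26 + 4) mod 78 = 30.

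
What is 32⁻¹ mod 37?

22

32·22 = 704 = 19·37 + 1, so 32⁻¹ ≡ 22 (mod 37).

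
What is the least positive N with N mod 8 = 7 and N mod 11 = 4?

x ≡ 7 (mod 8) gives x ∈ {7, 15}.
The first of these with x mod 11 = 4 is 15.

15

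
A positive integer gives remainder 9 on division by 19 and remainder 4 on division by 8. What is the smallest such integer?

28

x ≡ 4 (mod 8) gives x ∈ {4, 12, 20, 28}.
The first of these with x mod 19 = 9 is 28.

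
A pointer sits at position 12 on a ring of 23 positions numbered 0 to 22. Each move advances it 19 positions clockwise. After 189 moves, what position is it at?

189·19 = 3591.
3591 = 156·23 + 3, so 3591 mod 23 = 3.
(12 + 3) mod 23 = 15.

15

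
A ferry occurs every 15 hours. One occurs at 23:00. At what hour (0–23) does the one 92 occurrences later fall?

92·15 = 1380.
1380 mod 24 = 12 (since 57·24 = 1368).
(23 + 12) mod 24 = 11.

11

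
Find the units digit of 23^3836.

1

Last digits of 3^n: 3, 9, 7, 1 (period 4).
3836 mod 4 = 0, so the last digit matches 3^4 = 1.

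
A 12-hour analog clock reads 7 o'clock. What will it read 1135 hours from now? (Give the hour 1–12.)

1135 mod 12 = 7 (since 94·12 = 1128).
7 + 7 → 2 on a 12-hour dial.

2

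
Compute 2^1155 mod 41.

Successive squares of 2 mod 41: 2^1≡2, 2^2≡4, 2^4≡16, 2^8≡10, 2^16≡18, 2^32≡37, 2^64≡16, 2^128≡10, 2^256≡18, 2^512≡37, 2^1024≡16.
1155 = 1 + 2 + 128 + 1024, so 2^1155 ≡ 2·4·10·16 ≡ 9 (mod 41).

9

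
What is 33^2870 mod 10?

9

Last digits of 3^n: 3, 9, 7, 1 (period 4).
2870 leaves remainder 2 on division by 4, so 33^2870 ends in 9.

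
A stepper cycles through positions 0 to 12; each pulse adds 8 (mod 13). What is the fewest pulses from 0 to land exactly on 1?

8·5 = 40 = 3·13 + 1, so 8⁻¹ ≡ 5 (mod 13).

5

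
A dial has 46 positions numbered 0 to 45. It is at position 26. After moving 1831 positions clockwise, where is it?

1831 − 39·46 = 37, so 1831 ≡ 37 (mod 46).
(26 + 37) mod 46 = 17.

17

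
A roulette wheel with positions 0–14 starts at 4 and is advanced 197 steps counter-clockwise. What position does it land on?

2

197 − 13·15 = 2, so 197 ≡ 2 (mod 15).
(4 − 2) mod 15 = 2.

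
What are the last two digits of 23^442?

By repeated squaring mod 100: 23^1≡23, 23^2≡29, 23^4≡41, 23^8≡81, 23^16≡61, 23^32≡21, 23^64≡41, 23^128≡81, 23^256≡61.
Since 442 = 2 + 8 + 16 + 32 + 128 + 256 in binary, 23^442 ≡ 29·81·61·21·81·61 ≡ 29 (mod 100).

29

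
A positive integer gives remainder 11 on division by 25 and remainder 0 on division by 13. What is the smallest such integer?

286

x ≡ 0 (mod 13) gives x ∈ {0, 13, 26, 39, 52, 65, 78, 91, …}.
The first of these with x mod 25 = 11 is 286.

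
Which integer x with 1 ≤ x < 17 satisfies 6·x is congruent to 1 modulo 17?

3

6·3 = 18 = 1·17 + 1, so 6⁻¹ ≡ 3 (mod 17).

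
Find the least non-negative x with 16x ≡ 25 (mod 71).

6

16⁻¹ ≡ 40 (mod 71) because 16·40 = 640 = 9·71 + 1.
So x ≡ 40·25 = 1000 ≡ 6 (mod 71).
Check: 16·6 = 96 = 1·71 + 25.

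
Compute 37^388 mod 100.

21

Square-and-reduce mod 100: 37^1≡37, 37^2≡69, 37^4≡61, 37^8≡21, 37^16≡41, 37^32≡81, 37^64≡61, 37^128≡21, 37^256≡41.
388 = 4 + 128 + 256, so 37^388 ≡ 61·21·41 ≡ 21 (mod 100).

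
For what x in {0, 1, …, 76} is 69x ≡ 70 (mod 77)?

The inverse of 69 mod 77 is 48 (since 69·48 = 3312 ≡ 1).
Multiplying both sides by 48: x ≡ 48·70 = 3360 ≡ 49 (mod 77).

49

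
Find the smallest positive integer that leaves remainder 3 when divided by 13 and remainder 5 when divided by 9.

68

x ≡ 5 (mod 9) gives x ∈ {5, 14, 23, 32, 41, 50, 59, 68}.
The first of these with x mod 13 = 3 is 68.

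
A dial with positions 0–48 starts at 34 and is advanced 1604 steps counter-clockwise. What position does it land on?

Dividing 1604 by 49 gives quotient 32 and remainder 36.
(34 − 36) mod 49 = 47.

47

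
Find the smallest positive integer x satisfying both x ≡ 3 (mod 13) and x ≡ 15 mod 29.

276

x ≡ 3 (mod 13) gives x ∈ {3, 16, 29, 42, 55, 68, 81, 94, …}.
The first of these with x mod 29 = 15 is 276.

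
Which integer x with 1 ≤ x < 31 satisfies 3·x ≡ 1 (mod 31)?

21

3·21 = 63 = 2·31 + 1, so 3⁻¹ ≡ 21 (mod 31).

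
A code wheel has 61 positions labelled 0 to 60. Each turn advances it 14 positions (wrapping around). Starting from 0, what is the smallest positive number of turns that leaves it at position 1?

14·48 = 672 = 11·61 + 1, so 14⁻¹ ≡ 48 (mod 61).

48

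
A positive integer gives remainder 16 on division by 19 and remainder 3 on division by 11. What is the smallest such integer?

168

x ≡ 3 (mod 11) gives x ∈ {3, 14, 25, 36, 47, 58, 69, 80, …}.
The first of these with x mod 19 = 16 is 168.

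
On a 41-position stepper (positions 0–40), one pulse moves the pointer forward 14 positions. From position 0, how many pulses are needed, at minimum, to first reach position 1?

3

41 = 2·14 + 13
14 = 1·13 + 1
13 = 13·1 + 0
Back-substituting gives 14·3 ≡ 1 (mod 41).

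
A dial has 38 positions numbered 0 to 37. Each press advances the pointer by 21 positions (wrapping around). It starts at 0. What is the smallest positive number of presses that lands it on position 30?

21⁻¹ ≡ 29 (mod 38) because 21·29 = 609 = 16·38 + 1.
Multiplying both sides by 29: x ≡ 29·30 = 870 ≡ 34 (mod 38).

34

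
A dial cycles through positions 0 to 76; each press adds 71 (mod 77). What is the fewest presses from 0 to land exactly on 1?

71·64 = 4544 = 59·77 + 1, so 71⁻¹ ≡ 64 (mod 77).

64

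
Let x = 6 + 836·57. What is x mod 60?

836·57 = 47652.
47652 = 794·60 + 12, so 47652 mod 60 = 12.
(6 + 12) mod 60 = 18.

18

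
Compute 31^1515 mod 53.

By repeated squaring mod 53: 31^1≡31, 31^2≡7, 31^4≡49, 31^8≡16, 31^16≡44, 31^32≡28, 31^64≡42, 31^128≡15, 31^256≡13, 31^512≡10, 31^1024≡47.
Since 1515 = 1 + 2 + 8 + 32 + 64 + 128 + 256 + 1024 in binary, 31^1515 ≡ 31·7·16·28·42·15·13·47 ≡ 33 (mod 53).

33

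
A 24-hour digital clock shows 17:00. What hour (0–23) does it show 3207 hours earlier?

2

Dividing 3207 by 24 gives quotient 133 and remainder 15.
(17 − 15) mod 24 = 2.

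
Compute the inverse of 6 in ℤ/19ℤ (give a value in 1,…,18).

16

19 = 3·6 + 1
6 = 6·1 + 0
Back-substituting gives 6·16 ≡ 1 (mod 19).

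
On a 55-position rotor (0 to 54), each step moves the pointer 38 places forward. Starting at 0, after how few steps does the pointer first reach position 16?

12

The inverse of 38 mod 55 is 42 (since 38·42 = 1596 ≡ 1).
So x ≡ 42·16 = 672 ≡ 12 (mod 55).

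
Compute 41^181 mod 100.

Successive squares of 41 mod 100: 41^1≡41, 41^2≡81, 41^4≡61, 41^8≡21, 41^16≡41, 41^32≡81, 41^64≡61, 41^128≡21.
181 = 1 + 4 + 16 + 32 + 128, so 41^181 ≡ 41·61·41·81·21 ≡ 41 (mod 100).

41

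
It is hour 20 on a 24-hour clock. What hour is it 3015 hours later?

11

3015 = 125·24 + 15, so 3015 mod 24 = 15.
(20 + 15) mod 24 = 11.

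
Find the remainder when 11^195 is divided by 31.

By repeated squaring mod 31: 11^1≡11, 11^2≡28, 11^4≡9, 11^8≡19, 11^16≡20, 11^32≡28, 11^64≡9, 11^128≡19.
195 = 1 + 2 + 64 + 128, so 11^195 ≡ 11·28·9·19 ≡ 30 (mod 31).

30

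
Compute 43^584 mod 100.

1

Successive squares of 43 mod 100: 43^1≡43, 43^2≡49, 43^4≡1, 43^8≡1, 43^16≡1, 43^32≡1, 43^64≡1, 43^128≡1, 43^256≡1, 43^512≡1.
584 = 8 + 64 + 512, so 43^584 ≡ 1·1·1 ≡ 1 (mod 100).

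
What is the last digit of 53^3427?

7

Last digits of 3^n: 3, 9, 7, 1 (period 4).
3427 leaves remainder 3 on division by 4, so 53^3427 ends in 7.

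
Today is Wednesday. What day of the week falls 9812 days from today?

Monday

Dividing 9812 by 7 gives quotient 1401 and remainder 5.
Wednesday + 5 days → Monday.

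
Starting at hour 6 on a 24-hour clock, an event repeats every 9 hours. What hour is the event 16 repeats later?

6

16·9 = 144.
144 mod 24 = 0 (since 6·24 = 144).
(6 + 0) mod 24 = 6.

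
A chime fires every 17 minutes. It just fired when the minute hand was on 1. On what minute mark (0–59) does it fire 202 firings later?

15

202·17 = 3434.
Dividing 3434 by 60 gives quotient 57 and remainder 14.
(1 + 14) mod 60 = 15.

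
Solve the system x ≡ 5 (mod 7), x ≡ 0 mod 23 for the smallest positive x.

138

x ≡ 5 (mod 7) gives x ∈ {5, 12, 19, 26, 33, 40, 47, 54, …}.
The first of these with x mod 23 = 0 is 138.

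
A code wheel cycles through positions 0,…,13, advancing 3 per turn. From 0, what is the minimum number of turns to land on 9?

3

3⁻¹ ≡ 5 (mod 14) because 3·5 = 15 = 1·14 + 1.
Multiplying both sides by 5: x ≡ 5·9 = 45 ≡ 3 (mod 14).
Check: 3·3 = 9 = 0·14 + 9.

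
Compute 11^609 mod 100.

Square-and-reduce mod 100: 11^1≡11, 11^2≡21, 11^4≡41, 11^8≡81, 11^16≡61, 11^32≡21, 11^64≡41, 11^128≡81, 11^256≡61, 11^512≡21.
609 = 1 + 32 + 64 + 512, so 11^609 ≡ 11·21·41·21 ≡ 91 (mod 100).

91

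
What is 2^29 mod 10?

2

Powers of 2 mod 10 repeat with period 4: 2, 4, 8, 6.
29 mod 4 = 1, so the last digit matches 2^1 = 2.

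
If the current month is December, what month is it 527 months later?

November

527 − 43·12 = 11, so 527 ≡ 11 (mod 12).
December + 11 months → November.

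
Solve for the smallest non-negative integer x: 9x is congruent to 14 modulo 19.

The inverse of 9 mod 19 is 17 (since 9·17 = 153 ≡ 1).
Multiplying both sides by 17: x ≡ 17·14 = 238 ≡ 10 (mod 19).

10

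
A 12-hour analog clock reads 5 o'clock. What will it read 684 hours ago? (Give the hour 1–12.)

684 mod 12 = 0 (since 57·12 = 684).
5 − 0 → 5 on a 12-hour dial.

5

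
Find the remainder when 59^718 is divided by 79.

49

Successive squares of 59 mod 79: 59^1≡59, 59^2≡5, 59^4≡25, 59^8≡72, 59^16≡49, 59^32≡31, 59^64≡13, 59^128≡11, 59^256≡42, 59^512≡26.
Since 718 = 2 + 4 + 8 + 64 + 128 + 512 in binary, 59^718 ≡ 5·25·72·13·11·26 ≡ 49 (mod 79).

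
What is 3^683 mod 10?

The units digit of 3^n cycles with period 4: 3, 9, 7, 1, …
683 leaves remainder 3 on division by 4, so 3^683 ends in 7.

7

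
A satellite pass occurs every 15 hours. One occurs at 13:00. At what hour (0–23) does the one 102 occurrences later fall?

102·15 = 1530.
1530 − 63·24 = 18, so 1530 ≡ 18 (mod 24).
(13 + 18) mod 24 = 7.

7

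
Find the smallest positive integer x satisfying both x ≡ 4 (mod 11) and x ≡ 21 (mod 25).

246

Since 25·4 ≡ 1 (mod 11), take x = 21 + 25·((4−21)·4 mod 11) = 21 + 25·9 = 246.
Check: 246 mod 11 = 4, 246 mod 25 = 21.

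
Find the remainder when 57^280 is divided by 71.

1

Successive squares of 57 mod 71: 57^1≡57, 57^2≡54, 57^4≡5, 57^8≡25, 57^16≡57, 57^32≡54, 57^64≡5, 57^128≡25, 57^256≡57.
Since 280 = 8 + 16 + 256 in binary, 57^280 ≡ 25·57·57 ≡ 1 (mod 71).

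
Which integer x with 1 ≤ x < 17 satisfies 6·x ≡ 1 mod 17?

6·3 = 18 = 1·17 + 1, so 6⁻¹ ≡ 3 (mod 17).

3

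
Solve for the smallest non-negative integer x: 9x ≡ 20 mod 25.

5

The inverse of 9 mod 25 is 14 (since 9·14 = 126 ≡ 1).
So x ≡ 14·20 = 280 ≡ 5 (mod 25).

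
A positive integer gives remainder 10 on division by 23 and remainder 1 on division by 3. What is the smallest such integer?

x ≡ 1 (mod 3) gives x ∈ {1, 4, 7, 10}.
The first of these with x mod 23 = 10 is 10.

10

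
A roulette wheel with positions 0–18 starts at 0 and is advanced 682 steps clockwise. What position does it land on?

Dividing 682 by 19 gives quotient 35 and remainder 17.
(0 + 17) mod 19 = 17.

17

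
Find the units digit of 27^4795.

The units digit of 27^n cycles with period 4: 7, 9, 3, 1, …
4795 leaves remainder 3 on division by 4, so 27^4795 ends in 3.

3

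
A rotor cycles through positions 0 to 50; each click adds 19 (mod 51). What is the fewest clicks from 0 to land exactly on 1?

43

51 = 2·19 + 13
19 = 1·13 + 6
13 = 2·6 + 1
6 = 6·1 + 0
Back-substituting gives 19·43 ≡ 1 (mod 51).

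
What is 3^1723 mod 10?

7

Last digits of 3^n: 3, 9, 7, 1 (period 4).
1723 leaves remainder 3 on division by 4, so 3^1723 ends in 7.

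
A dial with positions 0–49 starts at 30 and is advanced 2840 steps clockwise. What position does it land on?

Dividing 2840 by 50 gives quotient 56 and remainder 40.
(30 + 40) mod 50 = 20.

20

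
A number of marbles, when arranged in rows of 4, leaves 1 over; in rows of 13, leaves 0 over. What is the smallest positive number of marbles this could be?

13

Since 13·1 ≡ 1 (mod 4), take x = 0 + 13·((1−0)·1 mod 4) = 0 + 13·1 = 13.
Check: 13 mod 4 = 1, 13 mod 13 = 0.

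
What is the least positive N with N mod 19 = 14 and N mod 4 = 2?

x ≡ 2 (mod 4) gives x ∈ {2, 6, 10, 14}.
The first of these with x mod 19 = 14 is 14.

14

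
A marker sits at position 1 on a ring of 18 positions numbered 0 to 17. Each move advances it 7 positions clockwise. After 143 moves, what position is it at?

12

143·7 = 1001.
1001 − 55·18 = 11, so 1001 ≡ 11 (mod 18).
(1 + 11) mod 18 = 12.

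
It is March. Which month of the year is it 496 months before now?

November

496 − 41·12 = 4, so 496 ≡ 4 (mod 12).
March − 4 months → November.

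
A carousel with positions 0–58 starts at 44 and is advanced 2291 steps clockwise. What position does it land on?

34

Dividing 2291 by 59 gives quotient 38 and remainder 49.
(44 + 49) mod 59 = 34.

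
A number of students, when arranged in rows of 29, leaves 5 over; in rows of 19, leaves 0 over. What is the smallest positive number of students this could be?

266

x ≡ 0 (mod 19) gives x ∈ {0, 19, 38, 57, 76, 95, 114, 133, …}.
The first of these with x mod 29 = 5 is 266.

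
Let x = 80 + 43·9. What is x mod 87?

43·9 = 387.
387 mod 87 = 39 (since 4·87 = 348).
(80 + 39) mod 87 = 32.

32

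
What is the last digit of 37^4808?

Powers of 7 mod 10 repeat with period 4: 7, 9, 3, 1.
4808 mod 4 = 0, so the last digit matches 7^4 = 1.

1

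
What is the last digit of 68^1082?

4

The units digit of 68^n cycles with period 4: 8, 4, 2, 6, …
1082 leaves remainder 2 on division by 4, so 68^1082 ends in 4.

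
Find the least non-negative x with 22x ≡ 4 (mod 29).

16

The inverse of 22 mod 29 is 4 (since 22·4 = 88 ≡ 1).
Multiplying both sides by 4: x ≡ 4·4 = 16 ≡ 16 (mod 29).
Check: 22·16 = 352 = 12·29 + 4.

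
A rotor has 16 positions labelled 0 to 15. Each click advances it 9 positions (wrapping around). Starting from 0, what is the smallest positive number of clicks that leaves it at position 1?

9

9·9 = 81 = 5·16 + 1, so 9⁻¹ ≡ 9 (mod 16).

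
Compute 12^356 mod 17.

13

By repeated squaring mod 17: 12^1≡12, 12^2≡8, 12^4≡13, 12^8≡16, 12^16≡1, 12^32≡1, 12^64≡1, 12^128≡1, 12^256≡1.
Since 356 = 4 + 32 + 64 + 256 in binary, 12^356 ≡ 13·1·1·1 ≡ 13 (mod 17).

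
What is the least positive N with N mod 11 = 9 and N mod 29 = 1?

x ≡ 9 (mod 11) gives x ∈ {9, 20, 31, 42, 53, 64, 75, 86, …}.
The first of these with x mod 29 = 1 is 262.

262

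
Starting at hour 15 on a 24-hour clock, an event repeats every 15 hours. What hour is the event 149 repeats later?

18

149·15 = 2235.
2235 − 93·24 = 3, so 2235 ≡ 3 (mod 24).
(15 + 3) mod 24 = 18.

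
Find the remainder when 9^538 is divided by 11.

Square-and-reduce mod 11: 9^1≡9, 9^2≡4, 9^4≡5, 9^8≡3, 9^16≡9, 9^32≡4, 9^64≡5, 9^128≡3, 9^256≡9, 9^512≡4.
538 = 2 + 8 + 16 + 512, so 9^538 ≡ 4·3·9·4 ≡ 3 (mod 11).

3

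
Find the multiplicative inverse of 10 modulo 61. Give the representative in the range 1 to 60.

10·55 = 550 = 9·61 + 1, so 10⁻¹ ≡ 55 (mod 61).

55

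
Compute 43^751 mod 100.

Successive squares of 43 mod 100: 43^1≡43, 43^2≡49, 43^4≡1, 43^8≡1, 43^16≡1, 43^32≡1, 43^64≡1, 43^128≡1, 43^256≡1, 43^512≡1.
Since 751 = 1 + 2 + 4 + 8 + 32 + 64 + 128 + 512 in binary, 43^751 ≡ 43·49·1·1·1·1·1·1 ≡ 7 (mod 100).

7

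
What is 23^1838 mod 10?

9

Last digits of 3^n: 3, 9, 7, 1 (period 4).
1838 mod 4 = 2, so the last digit matches 3^2 = 9.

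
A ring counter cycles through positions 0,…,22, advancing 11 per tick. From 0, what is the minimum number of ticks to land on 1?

11⁻¹ ≡ 21 (mod 23) because 11·21 = 231 = 10·23 + 1.
Multiplying both sides by 21: x ≡ 21·1 = 21 ≡ 21 (mod 23).
Check: 11·21 = 231 = 10·23 + 1.

21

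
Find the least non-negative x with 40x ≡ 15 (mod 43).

38

40⁻¹ ≡ 14 (mod 43) because 40·14 = 560 = 13·43 + 1.
Multiplying both sides by 14: x ≡ 14·15 = 210 ≡ 38 (mod 43).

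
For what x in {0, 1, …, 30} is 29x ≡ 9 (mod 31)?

The inverse of 29 mod 31 is 15 (since 29·15 = 435 ≡ 1).
So x ≡ 15·9 = 135 ≡ 11 (mod 31).

11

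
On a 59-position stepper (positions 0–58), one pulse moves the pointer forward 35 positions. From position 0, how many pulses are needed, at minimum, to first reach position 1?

27

59 = 1·35 + 24
35 = 1·24 + 11
24 = 2·11 + 2
11 = 5·2 + 1
2 = 2·1 + 0
Back-substituting gives 35·27 ≡ 1 (mod 59).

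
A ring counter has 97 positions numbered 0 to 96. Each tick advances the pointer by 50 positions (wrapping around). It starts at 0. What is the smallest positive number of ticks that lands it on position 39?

26

50⁻¹ ≡ 33 (mod 97) because 50·33 = 1650 = 17·97 + 1.
So x ≡ 33·39 = 1287 ≡ 26 (mod 97).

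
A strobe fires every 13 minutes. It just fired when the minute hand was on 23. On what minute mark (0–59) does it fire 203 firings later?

22

203·13 = 2639.
Dividing 2639 by 60 gives quotient 43 and remainder 59.
(23 + 59) mod 60 = 22.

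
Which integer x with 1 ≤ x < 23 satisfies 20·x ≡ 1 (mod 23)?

23 = 1·20 + 3
20 = 6·3 + 2
3 = 1·2 + 1
2 = 2·1 + 0
Back-substituting gives 20·15 ≡ 1 (mod 23).

15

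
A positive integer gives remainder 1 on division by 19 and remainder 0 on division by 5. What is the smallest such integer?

x ≡ 0 (mod 5) gives x ∈ {0, 5, 10, 15, 20}.
The first of these with x mod 19 = 1 is 20.

20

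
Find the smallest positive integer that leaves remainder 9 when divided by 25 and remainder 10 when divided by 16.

Since 16·11 ≡ 1 (mod 25), take x = 10 + 16·((9−10)·11 mod 25) = 10 + 16·14 = 234.
Check: 234 mod 25 = 9, 234 mod 16 = 10.

234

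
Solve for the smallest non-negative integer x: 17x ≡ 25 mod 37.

8

The inverse of 17 mod 37 is 24 (since 17·24 = 408 ≡ 1).
So x ≡ 24·25 = 600 ≡ 8 (mod 37).
Check: 17·8 = 136 = 3·37 + 25.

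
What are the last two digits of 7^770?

49

Successive squares of 7 mod 100: 7^1≡7, 7^2≡49, 7^4≡1, 7^8≡1, 7^16≡1, 7^32≡1, 7^64≡1, 7^128≡1, 7^256≡1, 7^512≡1.
770 = 2 + 256 + 512, so 7^770 ≡ 49·1·1 ≡ 49 (mod 100).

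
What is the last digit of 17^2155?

3

Powers of 7 mod 10 repeat with period 4: 7, 9, 3, 1.
2155 mod 4 = 3, so the last digit matches 7^3 = 3.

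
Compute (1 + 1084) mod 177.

23

1084 − 6·177 = 22, so 1084 ≡ 22 (mod 177).
(1 + 22) mod 177 = 23.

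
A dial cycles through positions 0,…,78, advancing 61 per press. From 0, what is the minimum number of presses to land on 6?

The inverse of 61 mod 79 is 57 (since 61·57 = 3477 ≡ 1).
Multiplying both sides by 57: x ≡ 57·6 = 342 ≡ 26 (mod 79).
Check: 61·26 = 1586 = 20·79 + 6.

26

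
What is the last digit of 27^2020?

Powers of 7 mod 10 repeat with period 4: 7, 9, 3, 1.
2020 leaves remainder 0 on division by 4, so 27^2020 ends in 1.

1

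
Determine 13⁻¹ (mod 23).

23 = 1·13 + 10
13 = 1·10 + 3
10 = 3·3 + 1
3 = 3·1 + 0
Back-substituting gives 13·16 ≡ 1 (mod 23).

16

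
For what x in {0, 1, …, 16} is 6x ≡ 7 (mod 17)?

The inverse of 6 mod 17 is 3 (since 6·3 = 18 ≡ 1).
Multiplying both sides by 3: x ≡ 3·7 = 21 ≡ 4 (mod 17).
Check: 6·4 = 24 = 1·17 + 7.

4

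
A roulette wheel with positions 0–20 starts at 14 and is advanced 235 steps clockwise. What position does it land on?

235 = 11·21 + 4, so 235 mod 21 = 4.
(14 + 4) mod 21 = 18.

18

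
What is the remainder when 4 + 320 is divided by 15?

320 mod 15 = 5 (since 21·15 = 315).
(4 + 5) mod 15 = 9.

9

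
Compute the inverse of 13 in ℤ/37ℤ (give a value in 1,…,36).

13·20 = 260 = 7·37 + 1, so 13⁻¹ ≡ 20 (mod 37).

20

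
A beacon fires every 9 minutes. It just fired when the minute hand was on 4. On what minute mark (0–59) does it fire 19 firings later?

19·9 = 171.
171 − 2·60 = 51, so 171 ≡ 51 (mod 60).
(4 + 51) mod 60 = 55.

55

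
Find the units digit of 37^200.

1

Last digits of 7^n: 7, 9, 3, 1 (period 4).
200 leaves remainder 0 on division by 4, so 37^200 ends in 1.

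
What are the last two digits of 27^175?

43

Square-and-reduce mod 100: 27^1≡27, 27^2≡29, 27^4≡41, 27^8≡81, 27^16≡61, 27^32≡21, 27^64≡41, 27^128≡81.
Since 175 = 1 + 2 + 4 + 8 + 32 + 128 in binary, 27^175 ≡ 27·29·41·81·21·81 ≡ 43 (mod 100).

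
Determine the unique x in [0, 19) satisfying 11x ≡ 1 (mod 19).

7

11⁻¹ ≡ 7 (mod 19) because 11·7 = 77 = 4·19 + 1.
Multiplying both sides by 7: x ≡ 7·1 = 7 ≡ 7 (mod 19).
Check: 11·7 = 77 = 4·19 + 1.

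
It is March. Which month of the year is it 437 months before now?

October

437 = 36·12 + 5, so 437 mod 12 = 5.
March − 5 months → October.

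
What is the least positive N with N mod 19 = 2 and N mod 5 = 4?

59

x ≡ 4 (mod 5) gives x ∈ {4, 9, 14, 19, 24, 29, 34, 39, …}.
The first of these with x mod 19 = 2 is 59.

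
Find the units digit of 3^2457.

Powers of 3 mod 10 repeat with period 4: 3, 9, 7, 1.
2457 mod 4 = 1, so the last digit matches 3^1 = 3.

3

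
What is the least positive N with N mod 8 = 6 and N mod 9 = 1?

46

x ≡ 6 (mod 8) gives x ∈ {6, 14, 22, 30, 38, 46}.
The first of these with x mod 9 = 1 is 46.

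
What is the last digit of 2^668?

Last digits of 2^n: 2, 4, 8, 6 (period 4).
668 mod 4 = 0, so the last digit matches 2^4 = 6.

6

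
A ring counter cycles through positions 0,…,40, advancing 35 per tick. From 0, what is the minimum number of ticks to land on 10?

The inverse of 35 mod 41 is 34 (since 35·34 = 1190 ≡ 1).
So x ≡ 34·10 = 340 ≡ 12 (mod 41).

12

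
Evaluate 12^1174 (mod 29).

By repeated squaring mod 29: 12^1≡12, 12^2≡28, 12^4≡1, 12^8≡1, 12^16≡1, 12^32≡1, 12^64≡1, 12^128≡1, 12^256≡1, 12^512≡1, 12^1024≡1.
Since 1174 = 2 + 4 + 16 + 128 + 1024 in binary, 12^1174 ≡ 28·1·1·1·1 ≡ 28 (mod 29).

28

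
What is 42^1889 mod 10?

2

Last digits of 2^n: 2, 4, 8, 6 (period 4).
1889 leaves remainder 1 on division by 4, so 42^1889 ends in 2.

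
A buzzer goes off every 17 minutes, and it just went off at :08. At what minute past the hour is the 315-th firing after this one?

315·17 = 5355.
5355 − 89·60 = 15, so 5355 ≡ 15 (mod 60).
(8 + 15) mod 60 = 23.

23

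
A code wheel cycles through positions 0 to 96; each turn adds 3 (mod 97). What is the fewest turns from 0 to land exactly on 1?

65

3·65 = 195 = 2·97 + 1, so 3⁻¹ ≡ 65 (mod 97).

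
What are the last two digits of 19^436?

81

By repeated squaring mod 100: 19^1≡19, 19^2≡61, 19^4≡21, 19^8≡41, 19^16≡81, 19^32≡61, 19^64≡21, 19^128≡41, 19^256≡81.
Since 436 = 4 + 16 + 32 + 128 + 256 in binary, 19^436 ≡ 21·81·61·41·81 ≡ 81 (mod 100).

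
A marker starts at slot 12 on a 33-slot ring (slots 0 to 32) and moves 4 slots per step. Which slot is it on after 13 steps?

31

13·4 = 52.
52 = 1·33 + 19, so 52 mod 33 = 19.
(12 + 19) mod 33 = 31.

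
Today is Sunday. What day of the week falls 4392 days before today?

4392 − 627·7 = 3, so 4392 ≡ 3 (mod 7).
Sunday − 3 days → Thursday.

Thursday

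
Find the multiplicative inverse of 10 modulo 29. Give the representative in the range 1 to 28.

10·3 = 30 = 1·29 + 1, so 10⁻¹ ≡ 3 (mod 29).

3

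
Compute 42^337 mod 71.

68

By repeated squaring mod 71: 42^1≡42, 42^2≡60, 42^4≡50, 42^8≡15, 42^16≡12, 42^32≡2, 42^64≡4, 42^128≡16, 42^256≡43.
337 = 1 + 16 + 64 + 256, so 42^337 ≡ 42·12·4·43 ≡ 68 (mod 71).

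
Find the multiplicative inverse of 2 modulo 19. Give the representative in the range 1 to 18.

19 = 9·2 + 1
2 = 2·1 + 0
Back-substituting gives 2·10 ≡ 1 (mod 19).

10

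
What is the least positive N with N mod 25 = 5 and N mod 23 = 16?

x ≡ 16 (mod 23) gives x ∈ {16, 39, 62, 85, 108, 131, 154, 177, …}.
The first of these with x mod 25 = 5 is 430.

430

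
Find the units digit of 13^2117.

3

Powers of 3 mod 10 repeat with period 4: 3, 9, 7, 1.
2117 leaves remainder 1 on division by 4, so 13^2117 ends in 3.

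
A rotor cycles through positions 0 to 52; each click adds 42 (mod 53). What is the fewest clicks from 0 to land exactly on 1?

42·24 = 1008 = 19·53 + 1, so 42⁻¹ ≡ 24 (mod 53).

24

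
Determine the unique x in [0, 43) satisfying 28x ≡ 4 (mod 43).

37

The inverse of 28 mod 43 is 20 (since 28·20 = 560 ≡ 1).
Multiplying both sides by 20: x ≡ 20·4 = 80 ≡ 37 (mod 43).
Check: 28·37 = 1036 = 24·43 + 4.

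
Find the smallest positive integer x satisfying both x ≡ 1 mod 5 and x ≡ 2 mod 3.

11

x ≡ 2 (mod 3) gives x ∈ {2, 5, 8, 11}.
The first of these with x mod 5 = 1 is 11.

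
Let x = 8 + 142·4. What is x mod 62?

18

142·4 = 568.
Dividing 568 by 62 gives quotient 9 and remainder 10.
(8 + 10) mod 62 = 18.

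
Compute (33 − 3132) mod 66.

3

3132 mod 66 = 30 (since 47·66 = 3102).
(33 − 30) mod 66 = 3.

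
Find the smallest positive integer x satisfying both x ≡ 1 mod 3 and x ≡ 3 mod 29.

61

Since 29·2 ≡ 1 (mod 3), take x = 3 + 29·((1−3)·2 mod 3) = 3 + 29·2 = 61.
Check: 61 mod 3 = 1, 61 mod 29 = 3.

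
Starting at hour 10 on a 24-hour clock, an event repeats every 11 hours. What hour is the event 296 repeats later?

2

296·11 = 3256.
3256 − 135·24 = 16, so 3256 ≡ 16 (mod 24).
(10 + 16) mod 24 = 2.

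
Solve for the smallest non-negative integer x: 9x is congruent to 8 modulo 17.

16

9⁻¹ ≡ 2 (mod 17) because 9·2 = 18 = 1·17 + 1.
So x ≡ 2·8 = 16 ≡ 16 (mod 17).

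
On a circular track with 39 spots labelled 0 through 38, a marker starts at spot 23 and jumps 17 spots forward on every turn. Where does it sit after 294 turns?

29

294·17 = 4998.
4998 = 128·39 + 6, so 4998 mod 39 = 6.
(23 + 6) mod 39 = 29.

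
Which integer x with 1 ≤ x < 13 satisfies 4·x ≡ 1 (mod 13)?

10

13 = 3·4 + 1
4 = 4·1 + 0
Back-substituting gives 4·10 ≡ 1 (mod 13).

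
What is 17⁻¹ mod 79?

79 = 4·17 + 11
17 = 1·11 + 6
11 = 1·6 + 5
6 = 1·5 + 1
5 = 5·1 + 0
Back-substituting gives 17·14 ≡ 1 (mod 79).

14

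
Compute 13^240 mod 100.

Square-and-reduce mod 100: 13^1≡13, 13^2≡69, 13^4≡61, 13^8≡21, 13^16≡41, 13^32≡81, 13^64≡61, 13^128≡21.
240 = 16 + 32 + 64 + 128, so 13^240 ≡ 41·81·61·21 ≡ 1 (mod 100).

1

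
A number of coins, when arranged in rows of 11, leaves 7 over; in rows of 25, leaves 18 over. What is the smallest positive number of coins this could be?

Since 25·4 ≡ 1 (mod 11), take x = 18 + 25·((7−18)·4 mod 11) = 18 + 25·0 = 18.
Check: 18 mod 11 = 7, 18 mod 25 = 18.

18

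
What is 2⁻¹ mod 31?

16

31 = 15·2 + 1
2 = 2·1 + 0
Back-substituting gives 2·16 ≡ 1 (mod 31).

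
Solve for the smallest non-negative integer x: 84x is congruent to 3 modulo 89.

35

The inverse of 84 mod 89 is 71 (since 84·71 = 5964 ≡ 1).
So x ≡ 71·3 = 213 ≡ 35 (mod 89).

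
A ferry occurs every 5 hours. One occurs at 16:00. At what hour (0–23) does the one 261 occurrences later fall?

261·5 = 1305.
1305 − 54·24 = 9, so 1305 ≡ 9 (mod 24).
(16 + 9) mod 24 = 1.

1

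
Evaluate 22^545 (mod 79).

18

Successive squares of 22 mod 79: 22^1≡22, 22^2≡10, 22^4≡21, 22^8≡46, 22^16≡62, 22^32≡52, 22^64≡18, 22^128≡8, 22^256≡64, 22^512≡67.
545 = 1 + 32 + 512, so 22^545 ≡ 22·52·67 ≡ 18 (mod 79).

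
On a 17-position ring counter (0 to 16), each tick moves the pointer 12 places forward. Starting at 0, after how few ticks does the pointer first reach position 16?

7

12⁻¹ ≡ 10 (mod 17) because 12·10 = 120 = 7·17 + 1.
Multiplying both sides by 10: x ≡ 10·16 = 160 ≡ 7 (mod 17).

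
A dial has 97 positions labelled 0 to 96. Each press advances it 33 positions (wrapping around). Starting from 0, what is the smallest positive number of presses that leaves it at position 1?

97 = 2·33 + 31
33 = 1·31 + 2
31 = 15·2 + 1
2 = 2·1 + 0
Back-substituting gives 33·50 ≡ 1 (mod 97).

50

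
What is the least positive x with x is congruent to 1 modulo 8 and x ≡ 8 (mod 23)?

x ≡ 1 (mod 8) gives x ∈ {1, 9, 17, 25, 33, 41, 49, 57, …}.
The first of these with x mod 23 = 8 is 169.

169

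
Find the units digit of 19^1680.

1

Powers of 9 mod 10 repeat with period 2: 9, 1.
1680 leaves remainder 0 on division by 2, so 19^1680 ends in 1.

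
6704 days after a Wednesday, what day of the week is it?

6704 = 957·7 + 5, so 6704 mod 7 = 5.
Wednesday + 5 days → Monday.

Monday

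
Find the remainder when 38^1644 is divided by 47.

Successive squares of 38 mod 47: 38^1≡38, 38^2≡34, 38^4≡28, 38^8≡32, 38^16≡37, 38^32≡6, 38^64≡36, 38^128≡27, 38^256≡24, 38^512≡12, 38^1024≡3.
Since 1644 = 4 + 8 + 32 + 64 + 512 + 1024 in binary, 38^1644 ≡ 28·32·6·36·12·3 ≡ 16 (mod 47).

16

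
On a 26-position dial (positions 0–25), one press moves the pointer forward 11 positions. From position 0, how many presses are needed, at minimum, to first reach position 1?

26 = 2·11 + 4
11 = 2·4 + 3
4 = 1·3 + 1
3 = 3·1 + 0
Back-substituting gives 11·19 ≡ 1 (mod 26).

19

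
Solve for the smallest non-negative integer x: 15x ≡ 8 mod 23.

The inverse of 15 mod 23 is 20 (since 15·20 = 300 ≡ 1).
Multiplying both sides by 20: x ≡ 20·8 = 160 ≡ 22 (mod 23).

22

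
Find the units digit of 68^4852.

Last digits of 8^n: 8, 4, 2, 6 (period 4).
4852 leaves remainder 0 on division by 4, so 68^4852 ends in 6.

6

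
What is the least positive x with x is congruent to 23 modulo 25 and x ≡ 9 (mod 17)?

298

x ≡ 9 (mod 17) gives x ∈ {9, 26, 43, 60, 77, 94, 111, 128, …}.
The first of these with x mod 25 = 23 is 298.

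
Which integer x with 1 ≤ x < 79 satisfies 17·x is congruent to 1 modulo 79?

14

79 = 4·17 + 11
17 = 1·11 + 6
11 = 1·6 + 5
6 = 1·5 + 1
5 = 5·1 + 0
Back-substituting gives 17·14 ≡ 1 (mod 79).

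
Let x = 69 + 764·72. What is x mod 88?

764·72 = 55008.
Dividing 55008 by 88 gives quotient 625 and remainder 8.
(69 + 8) mod 88 = 77.

77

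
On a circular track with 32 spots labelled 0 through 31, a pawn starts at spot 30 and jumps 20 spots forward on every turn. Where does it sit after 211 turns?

26

211·20 = 4220.
Dividing 4220 by 32 gives quotient 131 and remainder 28.
(30 + 28) mod 32 = 26.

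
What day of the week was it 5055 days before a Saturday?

5055 = 722·7 + 1, so 5055 mod 7 = 1.
Saturday − 1 day → Friday.

Friday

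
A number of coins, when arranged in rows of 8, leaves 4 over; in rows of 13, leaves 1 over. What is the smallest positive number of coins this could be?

x ≡ 4 (mod 8) gives x ∈ {4, 12, 20, 28, 36, 44, 52, 60, …}.
The first of these with x mod 13 = 1 is 92.

92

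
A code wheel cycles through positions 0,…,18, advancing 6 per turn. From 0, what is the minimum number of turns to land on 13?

The inverse of 6 mod 19 is 16 (since 6·16 = 96 ≡ 1).
Multiplying both sides by 16: x ≡ 16·13 = 208 ≡ 18 (mod 19).
Check: 6·18 = 108 = 5·19 + 13.

18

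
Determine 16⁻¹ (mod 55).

55 = 3·16 + 7
16 = 2·7 + 2
7 = 3·2 + 1
2 = 2·1 + 0
Back-substituting gives 16·31 ≡ 1 (mod 55).

31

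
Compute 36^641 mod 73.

18

By repeated squaring mod 73: 36^1≡36, 36^2≡55, 36^4≡32, 36^8≡2, 36^16≡4, 36^32≡16, 36^64≡37, 36^128≡55, 36^256≡32, 36^512≡2.
Since 641 = 1 + 128 + 512 in binary, 36^641 ≡ 36·55·2 ≡ 18 (mod 73).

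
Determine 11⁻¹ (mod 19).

7

19 = 1·11 + 8
11 = 1·8 + 3
8 = 2·3 + 2
3 = 1·2 + 1
2 = 2·1 + 0
Back-substituting gives 11·7 ≡ 1 (mod 19).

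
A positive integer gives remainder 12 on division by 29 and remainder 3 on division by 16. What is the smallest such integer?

99

Since 16·20 ≡ 1 (mod 29), take x = 3 + 16·((12−3)·20 mod 29) = 3 + 16·6 = 99.
Check: 99 mod 29 = 12, 99 mod 16 = 3.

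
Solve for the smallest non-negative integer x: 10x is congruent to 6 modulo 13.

11

10⁻¹ ≡ 4 (mod 13) because 10·4 = 40 = 3·13 + 1.
So x ≡ 4·6 = 24 ≡ 11 (mod 13).
Check: 10·11 = 110 = 8·13 + 6.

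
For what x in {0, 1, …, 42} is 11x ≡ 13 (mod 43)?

9

11⁻¹ ≡ 4 (mod 43) because 11·4 = 44 = 1·43 + 1.
So x ≡ 4·13 = 52 ≡ 9 (mod 43).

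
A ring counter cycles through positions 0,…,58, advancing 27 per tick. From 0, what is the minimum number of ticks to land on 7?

The inverse of 27 mod 59 is 35 (since 27·35 = 945 ≡ 1).
Multiplying both sides by 35: x ≡ 35·7 = 245 ≡ 9 (mod 59).

9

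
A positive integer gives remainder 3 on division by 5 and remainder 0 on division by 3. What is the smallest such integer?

3

Since 3·2 ≡ 1 (mod 5), take x = 0 + 3·((3−0)·2 mod 5) = 0 + 3·1 = 3.
Check: 3 mod 5 = 3, 3 mod 3 = 0.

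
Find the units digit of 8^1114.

4

Powers of 8 mod 10 repeat with period 4: 8, 4, 2, 6.
1114 mod 4 = 2, so the last digit matches 8^2 = 4.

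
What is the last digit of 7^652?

1

The units digit of 7^n cycles with period 4: 7, 9, 3, 1, …
652 leaves remainder 0 on division by 4, so 7^652 ends in 1.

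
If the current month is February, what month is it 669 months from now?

Dividing 669 by 12 gives quotient 55 and remainder 9.
February + 9 months → November.

November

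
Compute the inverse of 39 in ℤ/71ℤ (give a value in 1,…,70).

39·51 = 1989 = 28·71 + 1, so 39⁻¹ ≡ 51 (mod 71).

51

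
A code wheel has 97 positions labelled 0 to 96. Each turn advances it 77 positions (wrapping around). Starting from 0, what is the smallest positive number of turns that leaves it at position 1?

97 = 1·77 + 20
77 = 3·20 + 17
20 = 1·17 + 3
17 = 5·3 + 2
3 = 1·2 + 1
2 = 2·1 + 0
Back-substituting gives 77·63 ≡ 1 (mod 97).

63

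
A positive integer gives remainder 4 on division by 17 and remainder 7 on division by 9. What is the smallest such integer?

x ≡ 7 (mod 9) gives x ∈ {7, 16, 25, 34, 43, 52, 61, 70, …}.
The first of these with x mod 17 = 4 is 106.

106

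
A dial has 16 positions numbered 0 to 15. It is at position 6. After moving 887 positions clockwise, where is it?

887 = 55·16 + 7, so 887 mod 16 = 7.
(6 + 7) mod 16 = 13.

13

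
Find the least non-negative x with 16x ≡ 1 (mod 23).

13

The inverse of 16 mod 23 is 13 (since 16·13 = 208 ≡ 1).
So x ≡ 13·1 = 13 ≡ 13 (mod 23).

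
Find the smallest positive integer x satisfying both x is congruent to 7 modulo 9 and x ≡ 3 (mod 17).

88

Since 17·8 ≡ 1 (mod 9), take x = 3 + 17·((7−3)·8 mod 9) = 3 + 17·5 = 88.
Check: 88 mod 9 = 7, 88 mod 17 = 3.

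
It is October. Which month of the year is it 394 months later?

394 = 32·12 + 10, so 394 mod 12 = 10.
October + 10 months → August.

August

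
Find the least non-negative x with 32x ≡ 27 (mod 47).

The inverse of 32 mod 47 is 25 (since 32·25 = 800 ≡ 1).
Multiplying both sides by 25: x ≡ 25·27 = 675 ≡ 17 (mod 47).

17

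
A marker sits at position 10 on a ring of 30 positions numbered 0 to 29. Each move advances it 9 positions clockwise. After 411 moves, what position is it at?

411·9 = 3699.
3699 − 123·30 = 9, so 3699 ≡ 9 (mod 30).
(10 + 9) mod 30 = 19.

19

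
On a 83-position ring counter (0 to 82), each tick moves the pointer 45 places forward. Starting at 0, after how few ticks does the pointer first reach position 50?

38

45⁻¹ ≡ 24 (mod 83) because 45·24 = 1080 = 13·83 + 1.
So x ≡ 24·50 = 1200 ≡ 38 (mod 83).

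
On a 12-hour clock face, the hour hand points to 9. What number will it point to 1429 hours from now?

1429 mod 12 = 1 (since 119·12 = 1428).
9 + 1 → 10 on a 12-hour dial.

10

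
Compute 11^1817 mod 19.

7

Square-and-reduce mod 19: 11^1≡11, 11^2≡7, 11^4≡11, 11^8≡7, 11^16≡11, 11^32≡7, 11^64≡11, 11^128≡7, 11^256≡11, 11^512≡7, 11^1024≡11.
1817 = 1 + 8 + 16 + 256 + 512 + 1024, so 11^1817 ≡ 11·7·11·11·7·11 ≡ 7 (mod 19).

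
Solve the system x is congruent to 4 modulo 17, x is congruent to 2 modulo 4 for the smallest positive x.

Since 4·13 ≡ 1 (mod 17), take x = 2 + 4·((4−2)·13 mod 17) = 2 + 4·9 = 38.
Check: 38 mod 17 = 4, 38 mod 4 = 2.

38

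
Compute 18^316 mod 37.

Square-and-reduce mod 37: 18^1≡18, 18^2≡28, 18^4≡7, 18^8≡12, 18^16≡33, 18^32≡16, 18^64≡34, 18^128≡9, 18^256≡7.
316 = 4 + 8 + 16 + 32 + 256, so 18^316 ≡ 7·12·33·16·7 ≡ 34 (mod 37).

34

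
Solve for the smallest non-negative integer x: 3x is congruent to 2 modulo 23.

16

3⁻¹ ≡ 8 (mod 23) because 3·8 = 24 = 1·23 + 1.
So x ≡ 8·2 = 16 ≡ 16 (mod 23).
Check: 3·16 = 48 = 2·23 + 2.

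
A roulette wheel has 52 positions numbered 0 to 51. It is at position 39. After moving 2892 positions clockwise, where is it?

2892 − 55·52 = 32, so 2892 ≡ 32 (mod 52).
(39 + 32) mod 52 = 19.

19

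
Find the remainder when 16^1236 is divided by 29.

25

Square-and-reduce mod 29: 16^1≡16, 16^2≡24, 16^4≡25, 16^8≡16, 16^16≡24, 16^32≡25, 16^64≡16, 16^128≡24, 16^256≡25, 16^512≡16, 16^1024≡24.
1236 = 4 + 16 + 64 + 128 + 1024, so 16^1236 ≡ 25·24·16·24·24 ≡ 25 (mod 29).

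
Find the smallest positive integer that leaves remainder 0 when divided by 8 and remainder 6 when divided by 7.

x ≡ 6 (mod 7) gives x ∈ {6, 13, 20, 27, 34, 41, 48}.
The first of these with x mod 8 = 0 is 48.

48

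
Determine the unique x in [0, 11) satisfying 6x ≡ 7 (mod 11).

3

6⁻¹ ≡ 2 (mod 11) because 6·2 = 12 = 1·11 + 1.
So x ≡ 2·7 = 14 ≡ 3 (mod 11).
Check: 6·3 = 18 = 1·11 + 7.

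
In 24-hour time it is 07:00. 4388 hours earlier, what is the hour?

11

4388 mod 24 = 20 (since 182·24 = 4368).
(7 − 20) mod 24 = 11.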